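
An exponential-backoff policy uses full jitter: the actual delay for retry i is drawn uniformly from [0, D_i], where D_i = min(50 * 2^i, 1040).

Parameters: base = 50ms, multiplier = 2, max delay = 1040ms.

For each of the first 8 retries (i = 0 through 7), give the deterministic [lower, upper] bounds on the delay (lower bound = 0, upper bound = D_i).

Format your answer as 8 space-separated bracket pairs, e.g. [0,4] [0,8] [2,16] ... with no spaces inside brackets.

Answer: [0,50] [0,100] [0,200] [0,400] [0,800] [0,1040] [0,1040] [0,1040]

Derivation:
Computing bounds per retry:
  i=0: D_i=min(50*2^0,1040)=50, bounds=[0,50]
  i=1: D_i=min(50*2^1,1040)=100, bounds=[0,100]
  i=2: D_i=min(50*2^2,1040)=200, bounds=[0,200]
  i=3: D_i=min(50*2^3,1040)=400, bounds=[0,400]
  i=4: D_i=min(50*2^4,1040)=800, bounds=[0,800]
  i=5: D_i=min(50*2^5,1040)=1040, bounds=[0,1040]
  i=6: D_i=min(50*2^6,1040)=1040, bounds=[0,1040]
  i=7: D_i=min(50*2^7,1040)=1040, bounds=[0,1040]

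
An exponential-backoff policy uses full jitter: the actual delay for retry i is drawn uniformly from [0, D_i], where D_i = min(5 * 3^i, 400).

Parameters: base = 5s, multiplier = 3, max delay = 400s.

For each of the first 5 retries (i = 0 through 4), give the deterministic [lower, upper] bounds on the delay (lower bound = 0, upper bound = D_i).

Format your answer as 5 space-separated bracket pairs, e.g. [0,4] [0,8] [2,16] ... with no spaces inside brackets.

Answer: [0,5] [0,15] [0,45] [0,135] [0,400]

Derivation:
Computing bounds per retry:
  i=0: D_i=min(5*3^0,400)=5, bounds=[0,5]
  i=1: D_i=min(5*3^1,400)=15, bounds=[0,15]
  i=2: D_i=min(5*3^2,400)=45, bounds=[0,45]
  i=3: D_i=min(5*3^3,400)=135, bounds=[0,135]
  i=4: D_i=min(5*3^4,400)=400, bounds=[0,400]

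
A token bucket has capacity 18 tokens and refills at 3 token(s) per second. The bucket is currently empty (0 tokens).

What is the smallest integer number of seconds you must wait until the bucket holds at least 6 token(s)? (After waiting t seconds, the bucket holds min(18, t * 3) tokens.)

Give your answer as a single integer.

Answer: 2

Derivation:
Need t * 3 >= 6, so t >= 6/3.
Smallest integer t = ceil(6/3) = 2.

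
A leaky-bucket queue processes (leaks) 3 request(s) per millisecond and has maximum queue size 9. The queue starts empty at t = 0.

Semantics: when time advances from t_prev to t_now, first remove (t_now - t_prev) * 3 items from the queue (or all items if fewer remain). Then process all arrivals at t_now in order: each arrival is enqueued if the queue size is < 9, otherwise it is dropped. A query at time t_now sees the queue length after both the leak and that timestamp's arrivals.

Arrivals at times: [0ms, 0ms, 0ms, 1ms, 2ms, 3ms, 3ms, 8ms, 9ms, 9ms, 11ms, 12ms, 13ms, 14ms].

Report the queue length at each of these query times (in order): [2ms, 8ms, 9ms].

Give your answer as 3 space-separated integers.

Queue lengths at query times:
  query t=2ms: backlog = 1
  query t=8ms: backlog = 1
  query t=9ms: backlog = 2

Answer: 1 1 2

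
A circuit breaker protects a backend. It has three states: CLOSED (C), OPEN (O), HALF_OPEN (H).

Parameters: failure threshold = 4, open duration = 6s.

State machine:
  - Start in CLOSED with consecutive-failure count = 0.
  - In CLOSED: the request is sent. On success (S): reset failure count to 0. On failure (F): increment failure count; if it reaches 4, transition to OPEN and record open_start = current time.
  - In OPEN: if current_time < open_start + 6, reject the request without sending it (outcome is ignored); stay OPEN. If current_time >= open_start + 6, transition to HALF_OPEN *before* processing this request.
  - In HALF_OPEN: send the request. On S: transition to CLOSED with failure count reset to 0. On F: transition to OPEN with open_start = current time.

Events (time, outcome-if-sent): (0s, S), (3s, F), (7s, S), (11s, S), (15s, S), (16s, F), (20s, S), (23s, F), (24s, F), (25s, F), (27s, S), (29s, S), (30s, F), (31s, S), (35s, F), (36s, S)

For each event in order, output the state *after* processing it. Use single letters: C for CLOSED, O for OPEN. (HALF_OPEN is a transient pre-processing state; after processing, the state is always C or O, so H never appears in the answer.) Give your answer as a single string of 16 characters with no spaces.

Answer: CCCCCCCCCCCCCCCC

Derivation:
State after each event:
  event#1 t=0s outcome=S: state=CLOSED
  event#2 t=3s outcome=F: state=CLOSED
  event#3 t=7s outcome=S: state=CLOSED
  event#4 t=11s outcome=S: state=CLOSED
  event#5 t=15s outcome=S: state=CLOSED
  event#6 t=16s outcome=F: state=CLOSED
  event#7 t=20s outcome=S: state=CLOSED
  event#8 t=23s outcome=F: state=CLOSED
  event#9 t=24s outcome=F: state=CLOSED
  event#10 t=25s outcome=F: state=CLOSED
  event#11 t=27s outcome=S: state=CLOSED
  event#12 t=29s outcome=S: state=CLOSED
  event#13 t=30s outcome=F: state=CLOSED
  event#14 t=31s outcome=S: state=CLOSED
  event#15 t=35s outcome=F: state=CLOSED
  event#16 t=36s outcome=S: state=CLOSED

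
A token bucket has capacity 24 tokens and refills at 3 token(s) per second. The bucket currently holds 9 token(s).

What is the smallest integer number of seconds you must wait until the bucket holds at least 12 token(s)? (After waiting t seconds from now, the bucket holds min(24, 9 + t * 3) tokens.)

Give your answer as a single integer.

Answer: 1

Derivation:
Need 9 + t * 3 >= 12, so t >= 3/3.
Smallest integer t = ceil(3/3) = 1.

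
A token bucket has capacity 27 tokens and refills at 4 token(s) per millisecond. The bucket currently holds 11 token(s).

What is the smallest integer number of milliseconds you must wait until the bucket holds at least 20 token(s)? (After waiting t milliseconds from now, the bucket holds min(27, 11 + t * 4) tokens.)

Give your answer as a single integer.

Need 11 + t * 4 >= 20, so t >= 9/4.
Smallest integer t = ceil(9/4) = 3.

Answer: 3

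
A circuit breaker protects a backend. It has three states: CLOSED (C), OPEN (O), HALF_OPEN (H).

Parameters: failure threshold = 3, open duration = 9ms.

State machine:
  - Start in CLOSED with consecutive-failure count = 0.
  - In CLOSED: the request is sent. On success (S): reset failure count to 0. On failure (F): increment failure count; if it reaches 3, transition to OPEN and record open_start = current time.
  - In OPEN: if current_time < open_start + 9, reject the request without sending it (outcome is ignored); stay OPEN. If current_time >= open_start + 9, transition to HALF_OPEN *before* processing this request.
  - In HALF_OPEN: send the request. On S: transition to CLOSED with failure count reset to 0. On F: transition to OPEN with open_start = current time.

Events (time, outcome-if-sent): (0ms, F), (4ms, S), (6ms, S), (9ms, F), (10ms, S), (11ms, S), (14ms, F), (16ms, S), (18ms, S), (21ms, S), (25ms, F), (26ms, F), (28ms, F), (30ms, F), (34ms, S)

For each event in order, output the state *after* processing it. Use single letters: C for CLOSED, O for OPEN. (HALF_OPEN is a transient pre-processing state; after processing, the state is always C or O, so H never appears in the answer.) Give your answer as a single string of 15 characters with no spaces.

Answer: CCCCCCCCCCCCOOO

Derivation:
State after each event:
  event#1 t=0ms outcome=F: state=CLOSED
  event#2 t=4ms outcome=S: state=CLOSED
  event#3 t=6ms outcome=S: state=CLOSED
  event#4 t=9ms outcome=F: state=CLOSED
  event#5 t=10ms outcome=S: state=CLOSED
  event#6 t=11ms outcome=S: state=CLOSED
  event#7 t=14ms outcome=F: state=CLOSED
  event#8 t=16ms outcome=S: state=CLOSED
  event#9 t=18ms outcome=S: state=CLOSED
  event#10 t=21ms outcome=S: state=CLOSED
  event#11 t=25ms outcome=F: state=CLOSED
  event#12 t=26ms outcome=F: state=CLOSED
  event#13 t=28ms outcome=F: state=OPEN
  event#14 t=30ms outcome=F: state=OPEN
  event#15 t=34ms outcome=S: state=OPEN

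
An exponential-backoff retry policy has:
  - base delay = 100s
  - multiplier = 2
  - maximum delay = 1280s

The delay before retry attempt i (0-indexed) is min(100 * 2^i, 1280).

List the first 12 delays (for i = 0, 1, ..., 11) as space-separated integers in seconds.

Computing each delay:
  i=0: min(100*2^0, 1280) = 100
  i=1: min(100*2^1, 1280) = 200
  i=2: min(100*2^2, 1280) = 400
  i=3: min(100*2^3, 1280) = 800
  i=4: min(100*2^4, 1280) = 1280
  i=5: min(100*2^5, 1280) = 1280
  i=6: min(100*2^6, 1280) = 1280
  i=7: min(100*2^7, 1280) = 1280
  i=8: min(100*2^8, 1280) = 1280
  i=9: min(100*2^9, 1280) = 1280
  i=10: min(100*2^10, 1280) = 1280
  i=11: min(100*2^11, 1280) = 1280

Answer: 100 200 400 800 1280 1280 1280 1280 1280 1280 1280 1280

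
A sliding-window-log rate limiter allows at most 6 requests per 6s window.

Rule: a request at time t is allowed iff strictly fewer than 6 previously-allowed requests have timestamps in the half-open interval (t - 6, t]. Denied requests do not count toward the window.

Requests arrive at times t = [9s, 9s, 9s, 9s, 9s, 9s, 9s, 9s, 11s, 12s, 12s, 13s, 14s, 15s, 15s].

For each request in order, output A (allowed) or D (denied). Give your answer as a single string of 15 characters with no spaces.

Tracking allowed requests in the window:
  req#1 t=9s: ALLOW
  req#2 t=9s: ALLOW
  req#3 t=9s: ALLOW
  req#4 t=9s: ALLOW
  req#5 t=9s: ALLOW
  req#6 t=9s: ALLOW
  req#7 t=9s: DENY
  req#8 t=9s: DENY
  req#9 t=11s: DENY
  req#10 t=12s: DENY
  req#11 t=12s: DENY
  req#12 t=13s: DENY
  req#13 t=14s: DENY
  req#14 t=15s: ALLOW
  req#15 t=15s: ALLOW

Answer: AAAAAADDDDDDDAA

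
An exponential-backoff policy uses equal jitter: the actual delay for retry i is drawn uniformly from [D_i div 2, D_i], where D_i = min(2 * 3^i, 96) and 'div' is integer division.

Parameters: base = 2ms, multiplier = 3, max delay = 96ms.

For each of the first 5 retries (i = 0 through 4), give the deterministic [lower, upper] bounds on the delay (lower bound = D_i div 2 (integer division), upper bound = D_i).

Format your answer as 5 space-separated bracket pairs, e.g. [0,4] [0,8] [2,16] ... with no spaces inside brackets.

Answer: [1,2] [3,6] [9,18] [27,54] [48,96]

Derivation:
Computing bounds per retry:
  i=0: D_i=min(2*3^0,96)=2, bounds=[1,2]
  i=1: D_i=min(2*3^1,96)=6, bounds=[3,6]
  i=2: D_i=min(2*3^2,96)=18, bounds=[9,18]
  i=3: D_i=min(2*3^3,96)=54, bounds=[27,54]
  i=4: D_i=min(2*3^4,96)=96, bounds=[48,96]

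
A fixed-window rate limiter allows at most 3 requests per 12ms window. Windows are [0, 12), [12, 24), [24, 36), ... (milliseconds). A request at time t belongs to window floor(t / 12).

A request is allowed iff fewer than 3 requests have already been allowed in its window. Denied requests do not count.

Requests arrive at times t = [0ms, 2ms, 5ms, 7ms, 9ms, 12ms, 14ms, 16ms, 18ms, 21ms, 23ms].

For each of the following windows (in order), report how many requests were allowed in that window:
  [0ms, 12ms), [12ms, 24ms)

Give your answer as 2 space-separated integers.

Processing requests:
  req#1 t=0ms (window 0): ALLOW
  req#2 t=2ms (window 0): ALLOW
  req#3 t=5ms (window 0): ALLOW
  req#4 t=7ms (window 0): DENY
  req#5 t=9ms (window 0): DENY
  req#6 t=12ms (window 1): ALLOW
  req#7 t=14ms (window 1): ALLOW
  req#8 t=16ms (window 1): ALLOW
  req#9 t=18ms (window 1): DENY
  req#10 t=21ms (window 1): DENY
  req#11 t=23ms (window 1): DENY

Allowed counts by window: 3 3

Answer: 3 3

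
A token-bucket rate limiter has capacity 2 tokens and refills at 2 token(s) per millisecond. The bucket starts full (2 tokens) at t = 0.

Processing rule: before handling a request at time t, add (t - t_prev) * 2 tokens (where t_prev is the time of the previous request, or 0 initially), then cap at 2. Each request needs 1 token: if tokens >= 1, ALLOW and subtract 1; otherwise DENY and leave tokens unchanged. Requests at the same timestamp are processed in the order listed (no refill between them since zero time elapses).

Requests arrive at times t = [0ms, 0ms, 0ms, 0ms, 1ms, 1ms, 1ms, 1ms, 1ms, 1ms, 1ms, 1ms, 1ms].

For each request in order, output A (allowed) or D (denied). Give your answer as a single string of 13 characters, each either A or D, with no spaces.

Answer: AADDAADDDDDDD

Derivation:
Simulating step by step:
  req#1 t=0ms: ALLOW
  req#2 t=0ms: ALLOW
  req#3 t=0ms: DENY
  req#4 t=0ms: DENY
  req#5 t=1ms: ALLOW
  req#6 t=1ms: ALLOW
  req#7 t=1ms: DENY
  req#8 t=1ms: DENY
  req#9 t=1ms: DENY
  req#10 t=1ms: DENY
  req#11 t=1ms: DENY
  req#12 t=1ms: DENY
  req#13 t=1ms: DENY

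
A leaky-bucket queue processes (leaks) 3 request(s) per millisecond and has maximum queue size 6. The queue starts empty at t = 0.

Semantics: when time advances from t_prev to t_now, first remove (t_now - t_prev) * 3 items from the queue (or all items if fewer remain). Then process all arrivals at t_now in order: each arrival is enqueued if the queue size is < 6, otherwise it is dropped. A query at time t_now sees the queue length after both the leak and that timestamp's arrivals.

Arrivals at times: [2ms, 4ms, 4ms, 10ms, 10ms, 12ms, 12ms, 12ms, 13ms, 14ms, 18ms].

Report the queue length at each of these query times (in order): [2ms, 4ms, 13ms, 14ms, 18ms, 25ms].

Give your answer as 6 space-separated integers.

Queue lengths at query times:
  query t=2ms: backlog = 1
  query t=4ms: backlog = 2
  query t=13ms: backlog = 1
  query t=14ms: backlog = 1
  query t=18ms: backlog = 1
  query t=25ms: backlog = 0

Answer: 1 2 1 1 1 0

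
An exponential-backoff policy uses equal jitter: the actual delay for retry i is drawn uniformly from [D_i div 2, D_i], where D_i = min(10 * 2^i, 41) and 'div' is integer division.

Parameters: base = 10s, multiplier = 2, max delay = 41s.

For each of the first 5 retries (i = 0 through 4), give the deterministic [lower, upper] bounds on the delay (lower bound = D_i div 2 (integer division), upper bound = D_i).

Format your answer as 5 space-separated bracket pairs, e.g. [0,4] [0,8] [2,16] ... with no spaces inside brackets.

Computing bounds per retry:
  i=0: D_i=min(10*2^0,41)=10, bounds=[5,10]
  i=1: D_i=min(10*2^1,41)=20, bounds=[10,20]
  i=2: D_i=min(10*2^2,41)=40, bounds=[20,40]
  i=3: D_i=min(10*2^3,41)=41, bounds=[20,41]
  i=4: D_i=min(10*2^4,41)=41, bounds=[20,41]

Answer: [5,10] [10,20] [20,40] [20,41] [20,41]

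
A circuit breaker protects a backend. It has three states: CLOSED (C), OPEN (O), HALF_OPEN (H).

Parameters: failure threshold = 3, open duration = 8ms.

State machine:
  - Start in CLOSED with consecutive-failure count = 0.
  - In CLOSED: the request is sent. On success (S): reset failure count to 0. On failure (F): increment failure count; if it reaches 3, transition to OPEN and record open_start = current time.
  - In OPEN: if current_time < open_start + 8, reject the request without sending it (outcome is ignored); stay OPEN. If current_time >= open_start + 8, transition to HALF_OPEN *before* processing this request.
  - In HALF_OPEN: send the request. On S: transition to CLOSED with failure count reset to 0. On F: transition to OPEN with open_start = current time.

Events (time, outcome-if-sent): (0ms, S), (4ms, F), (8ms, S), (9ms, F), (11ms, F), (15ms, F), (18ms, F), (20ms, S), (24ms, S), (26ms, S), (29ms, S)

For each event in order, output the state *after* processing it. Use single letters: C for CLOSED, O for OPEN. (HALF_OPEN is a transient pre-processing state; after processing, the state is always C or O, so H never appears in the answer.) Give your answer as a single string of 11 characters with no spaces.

State after each event:
  event#1 t=0ms outcome=S: state=CLOSED
  event#2 t=4ms outcome=F: state=CLOSED
  event#3 t=8ms outcome=S: state=CLOSED
  event#4 t=9ms outcome=F: state=CLOSED
  event#5 t=11ms outcome=F: state=CLOSED
  event#6 t=15ms outcome=F: state=OPEN
  event#7 t=18ms outcome=F: state=OPEN
  event#8 t=20ms outcome=S: state=OPEN
  event#9 t=24ms outcome=S: state=CLOSED
  event#10 t=26ms outcome=S: state=CLOSED
  event#11 t=29ms outcome=S: state=CLOSED

Answer: CCCCCOOOCCC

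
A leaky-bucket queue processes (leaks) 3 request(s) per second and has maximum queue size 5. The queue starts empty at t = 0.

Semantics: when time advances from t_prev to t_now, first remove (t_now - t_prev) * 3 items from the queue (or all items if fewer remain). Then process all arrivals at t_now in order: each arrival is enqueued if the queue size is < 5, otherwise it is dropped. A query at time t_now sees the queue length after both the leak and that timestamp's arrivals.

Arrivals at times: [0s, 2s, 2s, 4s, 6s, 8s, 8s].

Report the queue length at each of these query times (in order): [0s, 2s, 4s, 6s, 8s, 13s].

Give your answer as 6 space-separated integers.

Answer: 1 2 1 1 2 0

Derivation:
Queue lengths at query times:
  query t=0s: backlog = 1
  query t=2s: backlog = 2
  query t=4s: backlog = 1
  query t=6s: backlog = 1
  query t=8s: backlog = 2
  query t=13s: backlog = 0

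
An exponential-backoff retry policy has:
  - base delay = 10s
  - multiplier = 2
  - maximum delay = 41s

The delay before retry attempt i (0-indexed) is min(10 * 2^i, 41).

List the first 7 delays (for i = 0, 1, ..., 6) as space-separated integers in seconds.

Computing each delay:
  i=0: min(10*2^0, 41) = 10
  i=1: min(10*2^1, 41) = 20
  i=2: min(10*2^2, 41) = 40
  i=3: min(10*2^3, 41) = 41
  i=4: min(10*2^4, 41) = 41
  i=5: min(10*2^5, 41) = 41
  i=6: min(10*2^6, 41) = 41

Answer: 10 20 40 41 41 41 41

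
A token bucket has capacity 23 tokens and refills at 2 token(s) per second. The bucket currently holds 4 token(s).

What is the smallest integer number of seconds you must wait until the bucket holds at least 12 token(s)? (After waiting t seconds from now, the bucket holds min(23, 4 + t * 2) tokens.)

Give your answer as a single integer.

Need 4 + t * 2 >= 12, so t >= 8/2.
Smallest integer t = ceil(8/2) = 4.

Answer: 4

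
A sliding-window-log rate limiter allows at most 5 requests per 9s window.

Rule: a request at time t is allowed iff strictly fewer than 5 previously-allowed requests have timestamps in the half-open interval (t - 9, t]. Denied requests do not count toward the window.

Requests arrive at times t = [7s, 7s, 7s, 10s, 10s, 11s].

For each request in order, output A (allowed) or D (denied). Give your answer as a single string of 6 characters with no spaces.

Tracking allowed requests in the window:
  req#1 t=7s: ALLOW
  req#2 t=7s: ALLOW
  req#3 t=7s: ALLOW
  req#4 t=10s: ALLOW
  req#5 t=10s: ALLOW
  req#6 t=11s: DENY

Answer: AAAAAD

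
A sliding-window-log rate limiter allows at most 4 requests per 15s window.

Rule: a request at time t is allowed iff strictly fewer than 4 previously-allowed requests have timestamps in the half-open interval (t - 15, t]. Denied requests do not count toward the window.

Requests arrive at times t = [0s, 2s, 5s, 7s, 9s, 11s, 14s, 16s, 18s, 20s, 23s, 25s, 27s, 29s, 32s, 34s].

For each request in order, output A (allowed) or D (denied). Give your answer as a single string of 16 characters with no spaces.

Tracking allowed requests in the window:
  req#1 t=0s: ALLOW
  req#2 t=2s: ALLOW
  req#3 t=5s: ALLOW
  req#4 t=7s: ALLOW
  req#5 t=9s: DENY
  req#6 t=11s: DENY
  req#7 t=14s: DENY
  req#8 t=16s: ALLOW
  req#9 t=18s: ALLOW
  req#10 t=20s: ALLOW
  req#11 t=23s: ALLOW
  req#12 t=25s: DENY
  req#13 t=27s: DENY
  req#14 t=29s: DENY
  req#15 t=32s: ALLOW
  req#16 t=34s: ALLOW

Answer: AAAADDDAAAADDDAA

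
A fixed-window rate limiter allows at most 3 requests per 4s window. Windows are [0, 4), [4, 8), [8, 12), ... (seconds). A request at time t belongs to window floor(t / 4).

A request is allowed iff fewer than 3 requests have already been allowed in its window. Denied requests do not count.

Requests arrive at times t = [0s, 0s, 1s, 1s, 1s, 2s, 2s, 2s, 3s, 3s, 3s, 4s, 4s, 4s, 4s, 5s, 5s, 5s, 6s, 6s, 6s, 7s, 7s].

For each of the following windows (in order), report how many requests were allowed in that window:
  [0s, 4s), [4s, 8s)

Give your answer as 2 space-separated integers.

Answer: 3 3

Derivation:
Processing requests:
  req#1 t=0s (window 0): ALLOW
  req#2 t=0s (window 0): ALLOW
  req#3 t=1s (window 0): ALLOW
  req#4 t=1s (window 0): DENY
  req#5 t=1s (window 0): DENY
  req#6 t=2s (window 0): DENY
  req#7 t=2s (window 0): DENY
  req#8 t=2s (window 0): DENY
  req#9 t=3s (window 0): DENY
  req#10 t=3s (window 0): DENY
  req#11 t=3s (window 0): DENY
  req#12 t=4s (window 1): ALLOW
  req#13 t=4s (window 1): ALLOW
  req#14 t=4s (window 1): ALLOW
  req#15 t=4s (window 1): DENY
  req#16 t=5s (window 1): DENY
  req#17 t=5s (window 1): DENY
  req#18 t=5s (window 1): DENY
  req#19 t=6s (window 1): DENY
  req#20 t=6s (window 1): DENY
  req#21 t=6s (window 1): DENY
  req#22 t=7s (window 1): DENY
  req#23 t=7s (window 1): DENY

Allowed counts by window: 3 3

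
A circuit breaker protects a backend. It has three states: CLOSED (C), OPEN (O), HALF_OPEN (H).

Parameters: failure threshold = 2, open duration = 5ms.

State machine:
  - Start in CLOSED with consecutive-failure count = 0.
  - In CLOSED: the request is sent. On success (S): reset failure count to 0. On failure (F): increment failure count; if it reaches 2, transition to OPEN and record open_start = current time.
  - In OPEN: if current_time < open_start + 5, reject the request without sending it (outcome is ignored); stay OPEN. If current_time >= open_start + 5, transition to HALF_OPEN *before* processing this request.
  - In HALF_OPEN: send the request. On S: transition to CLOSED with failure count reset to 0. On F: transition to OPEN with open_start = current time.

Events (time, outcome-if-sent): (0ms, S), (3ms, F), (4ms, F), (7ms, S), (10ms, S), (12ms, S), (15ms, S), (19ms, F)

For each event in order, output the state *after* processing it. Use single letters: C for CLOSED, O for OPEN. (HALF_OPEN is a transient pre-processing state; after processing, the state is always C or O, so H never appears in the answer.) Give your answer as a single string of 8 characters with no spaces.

Answer: CCOOCCCC

Derivation:
State after each event:
  event#1 t=0ms outcome=S: state=CLOSED
  event#2 t=3ms outcome=F: state=CLOSED
  event#3 t=4ms outcome=F: state=OPEN
  event#4 t=7ms outcome=S: state=OPEN
  event#5 t=10ms outcome=S: state=CLOSED
  event#6 t=12ms outcome=S: state=CLOSED
  event#7 t=15ms outcome=S: state=CLOSED
  event#8 t=19ms outcome=F: state=CLOSED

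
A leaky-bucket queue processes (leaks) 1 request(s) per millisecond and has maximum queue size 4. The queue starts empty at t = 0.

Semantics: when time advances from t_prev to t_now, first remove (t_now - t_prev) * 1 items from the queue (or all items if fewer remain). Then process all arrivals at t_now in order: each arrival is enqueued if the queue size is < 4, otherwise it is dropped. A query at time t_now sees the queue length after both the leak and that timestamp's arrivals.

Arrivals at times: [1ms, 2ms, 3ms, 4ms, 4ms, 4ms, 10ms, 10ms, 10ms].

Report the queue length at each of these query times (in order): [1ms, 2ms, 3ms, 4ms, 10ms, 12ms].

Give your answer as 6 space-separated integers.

Queue lengths at query times:
  query t=1ms: backlog = 1
  query t=2ms: backlog = 1
  query t=3ms: backlog = 1
  query t=4ms: backlog = 3
  query t=10ms: backlog = 3
  query t=12ms: backlog = 1

Answer: 1 1 1 3 3 1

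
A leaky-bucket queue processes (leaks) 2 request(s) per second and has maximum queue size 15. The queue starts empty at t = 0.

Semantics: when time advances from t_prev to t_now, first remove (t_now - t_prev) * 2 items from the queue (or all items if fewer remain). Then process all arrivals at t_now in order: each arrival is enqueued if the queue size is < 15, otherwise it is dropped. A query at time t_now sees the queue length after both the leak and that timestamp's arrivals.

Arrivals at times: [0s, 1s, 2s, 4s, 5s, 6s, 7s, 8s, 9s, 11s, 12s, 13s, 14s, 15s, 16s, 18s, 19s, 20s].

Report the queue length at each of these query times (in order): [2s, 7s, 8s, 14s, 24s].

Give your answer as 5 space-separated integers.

Answer: 1 1 1 1 0

Derivation:
Queue lengths at query times:
  query t=2s: backlog = 1
  query t=7s: backlog = 1
  query t=8s: backlog = 1
  query t=14s: backlog = 1
  query t=24s: backlog = 0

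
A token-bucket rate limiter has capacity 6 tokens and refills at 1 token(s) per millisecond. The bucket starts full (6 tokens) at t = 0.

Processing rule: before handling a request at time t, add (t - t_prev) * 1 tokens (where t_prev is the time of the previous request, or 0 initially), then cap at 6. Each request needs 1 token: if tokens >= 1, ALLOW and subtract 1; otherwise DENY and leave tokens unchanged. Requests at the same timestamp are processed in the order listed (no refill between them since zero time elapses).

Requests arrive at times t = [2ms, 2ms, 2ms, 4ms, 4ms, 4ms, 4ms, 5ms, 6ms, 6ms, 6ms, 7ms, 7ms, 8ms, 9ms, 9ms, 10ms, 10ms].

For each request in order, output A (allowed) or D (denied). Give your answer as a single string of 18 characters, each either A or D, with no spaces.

Answer: AAAAAAAAAADADAADAD

Derivation:
Simulating step by step:
  req#1 t=2ms: ALLOW
  req#2 t=2ms: ALLOW
  req#3 t=2ms: ALLOW
  req#4 t=4ms: ALLOW
  req#5 t=4ms: ALLOW
  req#6 t=4ms: ALLOW
  req#7 t=4ms: ALLOW
  req#8 t=5ms: ALLOW
  req#9 t=6ms: ALLOW
  req#10 t=6ms: ALLOW
  req#11 t=6ms: DENY
  req#12 t=7ms: ALLOW
  req#13 t=7ms: DENY
  req#14 t=8ms: ALLOW
  req#15 t=9ms: ALLOW
  req#16 t=9ms: DENY
  req#17 t=10ms: ALLOW
  req#18 t=10ms: DENY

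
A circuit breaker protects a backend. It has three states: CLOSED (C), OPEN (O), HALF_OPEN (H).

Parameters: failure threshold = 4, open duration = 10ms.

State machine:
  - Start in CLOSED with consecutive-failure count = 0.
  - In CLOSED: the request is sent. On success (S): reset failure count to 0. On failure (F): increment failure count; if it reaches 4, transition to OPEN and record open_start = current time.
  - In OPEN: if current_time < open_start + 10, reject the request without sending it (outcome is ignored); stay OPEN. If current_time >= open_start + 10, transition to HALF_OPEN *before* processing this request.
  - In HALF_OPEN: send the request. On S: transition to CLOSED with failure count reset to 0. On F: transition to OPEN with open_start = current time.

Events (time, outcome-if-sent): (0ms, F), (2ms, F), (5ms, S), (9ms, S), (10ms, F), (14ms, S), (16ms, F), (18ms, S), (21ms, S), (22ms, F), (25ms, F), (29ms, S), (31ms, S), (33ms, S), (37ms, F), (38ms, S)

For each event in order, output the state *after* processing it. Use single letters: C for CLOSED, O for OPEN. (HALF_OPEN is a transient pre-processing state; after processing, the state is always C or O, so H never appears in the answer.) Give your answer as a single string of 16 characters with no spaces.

State after each event:
  event#1 t=0ms outcome=F: state=CLOSED
  event#2 t=2ms outcome=F: state=CLOSED
  event#3 t=5ms outcome=S: state=CLOSED
  event#4 t=9ms outcome=S: state=CLOSED
  event#5 t=10ms outcome=F: state=CLOSED
  event#6 t=14ms outcome=S: state=CLOSED
  event#7 t=16ms outcome=F: state=CLOSED
  event#8 t=18ms outcome=S: state=CLOSED
  event#9 t=21ms outcome=S: state=CLOSED
  event#10 t=22ms outcome=F: state=CLOSED
  event#11 t=25ms outcome=F: state=CLOSED
  event#12 t=29ms outcome=S: state=CLOSED
  event#13 t=31ms outcome=S: state=CLOSED
  event#14 t=33ms outcome=S: state=CLOSED
  event#15 t=37ms outcome=F: state=CLOSED
  event#16 t=38ms outcome=S: state=CLOSED

Answer: CCCCCCCCCCCCCCCC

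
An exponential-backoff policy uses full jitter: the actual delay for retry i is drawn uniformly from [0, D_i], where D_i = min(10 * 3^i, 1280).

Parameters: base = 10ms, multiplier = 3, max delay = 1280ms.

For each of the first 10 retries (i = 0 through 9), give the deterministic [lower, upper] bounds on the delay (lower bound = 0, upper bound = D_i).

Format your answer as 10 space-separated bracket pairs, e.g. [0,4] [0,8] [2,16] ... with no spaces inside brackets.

Answer: [0,10] [0,30] [0,90] [0,270] [0,810] [0,1280] [0,1280] [0,1280] [0,1280] [0,1280]

Derivation:
Computing bounds per retry:
  i=0: D_i=min(10*3^0,1280)=10, bounds=[0,10]
  i=1: D_i=min(10*3^1,1280)=30, bounds=[0,30]
  i=2: D_i=min(10*3^2,1280)=90, bounds=[0,90]
  i=3: D_i=min(10*3^3,1280)=270, bounds=[0,270]
  i=4: D_i=min(10*3^4,1280)=810, bounds=[0,810]
  i=5: D_i=min(10*3^5,1280)=1280, bounds=[0,1280]
  i=6: D_i=min(10*3^6,1280)=1280, bounds=[0,1280]
  i=7: D_i=min(10*3^7,1280)=1280, bounds=[0,1280]
  i=8: D_i=min(10*3^8,1280)=1280, bounds=[0,1280]
  i=9: D_i=min(10*3^9,1280)=1280, bounds=[0,1280]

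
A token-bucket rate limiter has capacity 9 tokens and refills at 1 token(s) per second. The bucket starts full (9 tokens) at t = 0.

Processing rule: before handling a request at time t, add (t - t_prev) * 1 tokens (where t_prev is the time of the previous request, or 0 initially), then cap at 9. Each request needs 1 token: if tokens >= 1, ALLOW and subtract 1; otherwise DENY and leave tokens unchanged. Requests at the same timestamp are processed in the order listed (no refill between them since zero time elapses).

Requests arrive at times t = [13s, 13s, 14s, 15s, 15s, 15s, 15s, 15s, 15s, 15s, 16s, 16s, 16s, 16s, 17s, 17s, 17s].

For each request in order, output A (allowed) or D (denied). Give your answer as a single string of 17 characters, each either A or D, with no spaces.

Simulating step by step:
  req#1 t=13s: ALLOW
  req#2 t=13s: ALLOW
  req#3 t=14s: ALLOW
  req#4 t=15s: ALLOW
  req#5 t=15s: ALLOW
  req#6 t=15s: ALLOW
  req#7 t=15s: ALLOW
  req#8 t=15s: ALLOW
  req#9 t=15s: ALLOW
  req#10 t=15s: ALLOW
  req#11 t=16s: ALLOW
  req#12 t=16s: ALLOW
  req#13 t=16s: DENY
  req#14 t=16s: DENY
  req#15 t=17s: ALLOW
  req#16 t=17s: DENY
  req#17 t=17s: DENY

Answer: AAAAAAAAAAAADDADD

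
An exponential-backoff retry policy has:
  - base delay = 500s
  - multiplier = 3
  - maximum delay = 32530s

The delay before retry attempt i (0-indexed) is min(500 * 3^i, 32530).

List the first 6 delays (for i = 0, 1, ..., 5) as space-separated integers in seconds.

Computing each delay:
  i=0: min(500*3^0, 32530) = 500
  i=1: min(500*3^1, 32530) = 1500
  i=2: min(500*3^2, 32530) = 4500
  i=3: min(500*3^3, 32530) = 13500
  i=4: min(500*3^4, 32530) = 32530
  i=5: min(500*3^5, 32530) = 32530

Answer: 500 1500 4500 13500 32530 32530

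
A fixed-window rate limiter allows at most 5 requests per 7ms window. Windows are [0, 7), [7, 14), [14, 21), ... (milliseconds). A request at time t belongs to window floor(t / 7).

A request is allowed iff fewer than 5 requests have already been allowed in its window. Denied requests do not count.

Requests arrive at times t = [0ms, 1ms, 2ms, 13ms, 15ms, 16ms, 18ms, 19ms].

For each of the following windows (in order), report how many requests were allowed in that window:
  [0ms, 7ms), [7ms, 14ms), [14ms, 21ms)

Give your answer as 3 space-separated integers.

Processing requests:
  req#1 t=0ms (window 0): ALLOW
  req#2 t=1ms (window 0): ALLOW
  req#3 t=2ms (window 0): ALLOW
  req#4 t=13ms (window 1): ALLOW
  req#5 t=15ms (window 2): ALLOW
  req#6 t=16ms (window 2): ALLOW
  req#7 t=18ms (window 2): ALLOW
  req#8 t=19ms (window 2): ALLOW

Allowed counts by window: 3 1 4

Answer: 3 1 4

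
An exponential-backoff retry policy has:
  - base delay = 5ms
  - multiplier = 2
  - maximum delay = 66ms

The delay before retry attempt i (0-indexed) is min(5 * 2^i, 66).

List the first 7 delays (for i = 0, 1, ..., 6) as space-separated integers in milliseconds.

Answer: 5 10 20 40 66 66 66

Derivation:
Computing each delay:
  i=0: min(5*2^0, 66) = 5
  i=1: min(5*2^1, 66) = 10
  i=2: min(5*2^2, 66) = 20
  i=3: min(5*2^3, 66) = 40
  i=4: min(5*2^4, 66) = 66
  i=5: min(5*2^5, 66) = 66
  i=6: min(5*2^6, 66) = 66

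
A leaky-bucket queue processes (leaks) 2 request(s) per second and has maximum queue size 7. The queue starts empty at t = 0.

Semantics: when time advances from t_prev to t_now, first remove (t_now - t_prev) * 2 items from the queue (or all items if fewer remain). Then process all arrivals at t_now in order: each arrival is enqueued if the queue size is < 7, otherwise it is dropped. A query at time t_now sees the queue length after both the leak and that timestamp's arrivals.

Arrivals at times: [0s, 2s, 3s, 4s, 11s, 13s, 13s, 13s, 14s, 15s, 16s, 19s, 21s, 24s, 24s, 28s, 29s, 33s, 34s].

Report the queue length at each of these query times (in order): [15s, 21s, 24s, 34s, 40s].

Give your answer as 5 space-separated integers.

Answer: 1 1 2 1 0

Derivation:
Queue lengths at query times:
  query t=15s: backlog = 1
  query t=21s: backlog = 1
  query t=24s: backlog = 2
  query t=34s: backlog = 1
  query t=40s: backlog = 0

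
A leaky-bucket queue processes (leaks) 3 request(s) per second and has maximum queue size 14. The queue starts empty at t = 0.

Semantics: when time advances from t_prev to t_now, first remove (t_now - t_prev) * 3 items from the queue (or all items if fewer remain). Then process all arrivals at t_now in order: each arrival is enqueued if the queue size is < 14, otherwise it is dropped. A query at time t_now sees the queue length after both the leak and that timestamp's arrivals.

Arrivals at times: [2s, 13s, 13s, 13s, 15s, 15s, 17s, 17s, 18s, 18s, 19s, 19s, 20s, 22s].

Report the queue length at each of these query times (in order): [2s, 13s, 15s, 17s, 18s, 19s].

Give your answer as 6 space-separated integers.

Answer: 1 3 2 2 2 2

Derivation:
Queue lengths at query times:
  query t=2s: backlog = 1
  query t=13s: backlog = 3
  query t=15s: backlog = 2
  query t=17s: backlog = 2
  query t=18s: backlog = 2
  query t=19s: backlog = 2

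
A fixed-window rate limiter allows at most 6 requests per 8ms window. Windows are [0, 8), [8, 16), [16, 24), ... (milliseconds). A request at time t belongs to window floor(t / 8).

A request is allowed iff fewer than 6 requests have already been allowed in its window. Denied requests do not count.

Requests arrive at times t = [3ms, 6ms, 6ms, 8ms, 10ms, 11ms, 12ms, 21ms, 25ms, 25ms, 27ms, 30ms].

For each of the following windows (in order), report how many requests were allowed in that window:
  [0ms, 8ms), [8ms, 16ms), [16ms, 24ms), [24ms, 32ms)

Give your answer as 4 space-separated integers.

Processing requests:
  req#1 t=3ms (window 0): ALLOW
  req#2 t=6ms (window 0): ALLOW
  req#3 t=6ms (window 0): ALLOW
  req#4 t=8ms (window 1): ALLOW
  req#5 t=10ms (window 1): ALLOW
  req#6 t=11ms (window 1): ALLOW
  req#7 t=12ms (window 1): ALLOW
  req#8 t=21ms (window 2): ALLOW
  req#9 t=25ms (window 3): ALLOW
  req#10 t=25ms (window 3): ALLOW
  req#11 t=27ms (window 3): ALLOW
  req#12 t=30ms (window 3): ALLOW

Allowed counts by window: 3 4 1 4

Answer: 3 4 1 4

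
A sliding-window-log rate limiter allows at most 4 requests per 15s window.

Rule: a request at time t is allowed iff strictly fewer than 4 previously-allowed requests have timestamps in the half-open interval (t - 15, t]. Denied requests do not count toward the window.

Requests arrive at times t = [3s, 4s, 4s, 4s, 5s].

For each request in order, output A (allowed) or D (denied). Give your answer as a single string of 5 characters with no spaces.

Tracking allowed requests in the window:
  req#1 t=3s: ALLOW
  req#2 t=4s: ALLOW
  req#3 t=4s: ALLOW
  req#4 t=4s: ALLOW
  req#5 t=5s: DENY

Answer: AAAAD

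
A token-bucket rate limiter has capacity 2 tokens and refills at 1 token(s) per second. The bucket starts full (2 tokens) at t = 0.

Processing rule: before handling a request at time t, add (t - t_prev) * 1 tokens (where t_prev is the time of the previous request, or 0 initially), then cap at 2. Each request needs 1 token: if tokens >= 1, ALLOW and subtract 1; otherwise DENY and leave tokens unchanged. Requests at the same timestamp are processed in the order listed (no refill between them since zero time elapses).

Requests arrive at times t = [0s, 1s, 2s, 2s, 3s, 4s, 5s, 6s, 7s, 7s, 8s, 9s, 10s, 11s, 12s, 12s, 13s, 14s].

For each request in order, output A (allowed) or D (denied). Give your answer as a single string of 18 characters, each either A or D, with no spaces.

Answer: AAAAAAAAADAAAAADAA

Derivation:
Simulating step by step:
  req#1 t=0s: ALLOW
  req#2 t=1s: ALLOW
  req#3 t=2s: ALLOW
  req#4 t=2s: ALLOW
  req#5 t=3s: ALLOW
  req#6 t=4s: ALLOW
  req#7 t=5s: ALLOW
  req#8 t=6s: ALLOW
  req#9 t=7s: ALLOW
  req#10 t=7s: DENY
  req#11 t=8s: ALLOW
  req#12 t=9s: ALLOW
  req#13 t=10s: ALLOW
  req#14 t=11s: ALLOW
  req#15 t=12s: ALLOW
  req#16 t=12s: DENY
  req#17 t=13s: ALLOW
  req#18 t=14s: ALLOW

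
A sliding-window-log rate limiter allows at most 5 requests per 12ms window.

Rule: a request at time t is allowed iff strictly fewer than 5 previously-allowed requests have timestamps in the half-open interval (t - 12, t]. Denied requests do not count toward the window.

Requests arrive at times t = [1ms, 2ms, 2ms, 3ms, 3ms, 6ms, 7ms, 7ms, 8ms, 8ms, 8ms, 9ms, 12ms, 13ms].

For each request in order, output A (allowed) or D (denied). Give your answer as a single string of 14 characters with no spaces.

Answer: AAAAADDDDDDDDA

Derivation:
Tracking allowed requests in the window:
  req#1 t=1ms: ALLOW
  req#2 t=2ms: ALLOW
  req#3 t=2ms: ALLOW
  req#4 t=3ms: ALLOW
  req#5 t=3ms: ALLOW
  req#6 t=6ms: DENY
  req#7 t=7ms: DENY
  req#8 t=7ms: DENY
  req#9 t=8ms: DENY
  req#10 t=8ms: DENY
  req#11 t=8ms: DENY
  req#12 t=9ms: DENY
  req#13 t=12ms: DENY
  req#14 t=13ms: ALLOW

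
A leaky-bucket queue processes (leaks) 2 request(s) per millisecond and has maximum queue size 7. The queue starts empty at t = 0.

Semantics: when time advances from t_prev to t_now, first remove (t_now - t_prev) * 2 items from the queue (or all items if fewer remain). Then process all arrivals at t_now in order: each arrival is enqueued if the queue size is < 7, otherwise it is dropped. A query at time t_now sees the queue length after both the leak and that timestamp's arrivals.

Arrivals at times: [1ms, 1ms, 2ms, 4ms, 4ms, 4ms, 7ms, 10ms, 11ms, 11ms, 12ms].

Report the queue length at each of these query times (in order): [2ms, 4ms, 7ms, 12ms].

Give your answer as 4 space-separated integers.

Queue lengths at query times:
  query t=2ms: backlog = 1
  query t=4ms: backlog = 3
  query t=7ms: backlog = 1
  query t=12ms: backlog = 1

Answer: 1 3 1 1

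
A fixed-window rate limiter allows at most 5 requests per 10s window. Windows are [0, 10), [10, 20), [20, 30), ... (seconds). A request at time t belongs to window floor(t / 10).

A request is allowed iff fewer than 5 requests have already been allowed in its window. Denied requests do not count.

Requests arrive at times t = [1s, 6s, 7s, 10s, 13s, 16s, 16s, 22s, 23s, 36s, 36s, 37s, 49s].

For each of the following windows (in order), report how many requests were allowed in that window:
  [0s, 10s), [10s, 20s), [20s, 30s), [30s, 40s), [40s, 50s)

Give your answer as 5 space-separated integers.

Processing requests:
  req#1 t=1s (window 0): ALLOW
  req#2 t=6s (window 0): ALLOW
  req#3 t=7s (window 0): ALLOW
  req#4 t=10s (window 1): ALLOW
  req#5 t=13s (window 1): ALLOW
  req#6 t=16s (window 1): ALLOW
  req#7 t=16s (window 1): ALLOW
  req#8 t=22s (window 2): ALLOW
  req#9 t=23s (window 2): ALLOW
  req#10 t=36s (window 3): ALLOW
  req#11 t=36s (window 3): ALLOW
  req#12 t=37s (window 3): ALLOW
  req#13 t=49s (window 4): ALLOW

Allowed counts by window: 3 4 2 3 1

Answer: 3 4 2 3 1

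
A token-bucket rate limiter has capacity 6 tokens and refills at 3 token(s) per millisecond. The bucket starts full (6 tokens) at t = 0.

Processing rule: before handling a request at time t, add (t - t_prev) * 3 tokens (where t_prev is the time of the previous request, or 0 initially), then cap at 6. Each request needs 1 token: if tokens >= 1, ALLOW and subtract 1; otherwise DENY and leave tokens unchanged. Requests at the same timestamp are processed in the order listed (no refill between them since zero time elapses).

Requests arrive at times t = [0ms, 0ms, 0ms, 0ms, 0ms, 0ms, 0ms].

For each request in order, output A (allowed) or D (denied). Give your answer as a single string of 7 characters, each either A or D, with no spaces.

Simulating step by step:
  req#1 t=0ms: ALLOW
  req#2 t=0ms: ALLOW
  req#3 t=0ms: ALLOW
  req#4 t=0ms: ALLOW
  req#5 t=0ms: ALLOW
  req#6 t=0ms: ALLOW
  req#7 t=0ms: DENY

Answer: AAAAAAD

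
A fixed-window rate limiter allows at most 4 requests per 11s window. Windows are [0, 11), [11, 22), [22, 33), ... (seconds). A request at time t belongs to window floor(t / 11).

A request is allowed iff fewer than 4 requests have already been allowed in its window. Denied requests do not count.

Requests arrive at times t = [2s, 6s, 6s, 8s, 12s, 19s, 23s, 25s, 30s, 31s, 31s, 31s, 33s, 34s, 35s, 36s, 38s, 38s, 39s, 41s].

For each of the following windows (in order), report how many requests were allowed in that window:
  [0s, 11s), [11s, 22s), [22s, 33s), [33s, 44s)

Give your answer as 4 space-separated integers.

Processing requests:
  req#1 t=2s (window 0): ALLOW
  req#2 t=6s (window 0): ALLOW
  req#3 t=6s (window 0): ALLOW
  req#4 t=8s (window 0): ALLOW
  req#5 t=12s (window 1): ALLOW
  req#6 t=19s (window 1): ALLOW
  req#7 t=23s (window 2): ALLOW
  req#8 t=25s (window 2): ALLOW
  req#9 t=30s (window 2): ALLOW
  req#10 t=31s (window 2): ALLOW
  req#11 t=31s (window 2): DENY
  req#12 t=31s (window 2): DENY
  req#13 t=33s (window 3): ALLOW
  req#14 t=34s (window 3): ALLOW
  req#15 t=35s (window 3): ALLOW
  req#16 t=36s (window 3): ALLOW
  req#17 t=38s (window 3): DENY
  req#18 t=38s (window 3): DENY
  req#19 t=39s (window 3): DENY
  req#20 t=41s (window 3): DENY

Allowed counts by window: 4 2 4 4

Answer: 4 2 4 4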